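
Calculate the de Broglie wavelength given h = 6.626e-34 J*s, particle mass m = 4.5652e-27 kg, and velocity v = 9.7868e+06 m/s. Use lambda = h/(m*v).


lambda = h / (m * v)
= 6.626e-34 / (4.5652e-27 * 9.7868e+06)
= 6.626e-34 / 4.4679e-20
= 1.4830e-14 m

1.4830e-14


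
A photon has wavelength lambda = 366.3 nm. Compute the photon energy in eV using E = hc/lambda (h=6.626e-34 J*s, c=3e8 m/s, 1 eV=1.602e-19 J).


E = hc / lambda
= (6.626e-34)(3e8) / (366.3e-9)
= 1.9878e-25 / 3.6630e-07
= 5.4267e-19 J
Converting to eV: 5.4267e-19 / 1.602e-19
= 3.3875 eV

3.3875


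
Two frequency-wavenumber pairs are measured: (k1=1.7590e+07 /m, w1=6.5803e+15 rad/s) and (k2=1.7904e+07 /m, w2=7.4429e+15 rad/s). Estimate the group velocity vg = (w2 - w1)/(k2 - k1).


vg = (w2 - w1) / (k2 - k1)
= (7.4429e+15 - 6.5803e+15) / (1.7904e+07 - 1.7590e+07)
= 8.6260e+14 / 3.1400e+05
= 2.7471e+09 m/s

2.7471e+09


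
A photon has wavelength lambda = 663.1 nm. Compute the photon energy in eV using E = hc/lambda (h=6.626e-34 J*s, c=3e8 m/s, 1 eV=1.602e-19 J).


E = hc / lambda
= (6.626e-34)(3e8) / (663.1e-9)
= 1.9878e-25 / 6.6310e-07
= 2.9977e-19 J
Converting to eV: 2.9977e-19 / 1.602e-19
= 1.8712 eV

1.8712


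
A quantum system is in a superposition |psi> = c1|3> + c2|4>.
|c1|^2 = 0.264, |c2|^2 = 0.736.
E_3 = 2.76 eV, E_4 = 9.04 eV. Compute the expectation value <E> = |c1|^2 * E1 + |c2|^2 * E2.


<E> = |c1|^2 * E1 + |c2|^2 * E2
= 0.264 * 2.76 + 0.736 * 9.04
= 0.7286 + 6.6534
= 7.3821 eV

7.3821


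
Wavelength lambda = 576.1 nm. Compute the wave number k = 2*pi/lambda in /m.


k = 2 * pi / lambda
= 6.2832 / (576.1e-9)
= 6.2832 / 5.7610e-07
= 1.0906e+07 /m

1.0906e+07


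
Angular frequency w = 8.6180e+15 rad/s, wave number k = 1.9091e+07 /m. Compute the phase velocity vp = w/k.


vp = w / k
= 8.6180e+15 / 1.9091e+07
= 4.5142e+08 m/s

4.5142e+08


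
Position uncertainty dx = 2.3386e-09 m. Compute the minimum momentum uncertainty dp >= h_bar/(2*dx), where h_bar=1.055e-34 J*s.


dp = h_bar / (2 * dx)
= 1.055e-34 / (2 * 2.3386e-09)
= 1.055e-34 / 4.6772e-09
= 2.2556e-26 kg*m/s

2.2556e-26


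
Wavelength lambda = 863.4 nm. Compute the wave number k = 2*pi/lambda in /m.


k = 2 * pi / lambda
= 6.2832 / (863.4e-9)
= 6.2832 / 8.6340e-07
= 7.2773e+06 /m

7.2773e+06


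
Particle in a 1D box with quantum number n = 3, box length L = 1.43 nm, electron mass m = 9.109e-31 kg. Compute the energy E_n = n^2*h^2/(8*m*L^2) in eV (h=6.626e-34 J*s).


E = n^2 * h^2 / (8 * m * L^2)
= 3^2 * (6.626e-34)^2 / (8 * 9.109e-31 * (1.43e-9)^2)
= 9 * 4.3904e-67 / (8 * 9.109e-31 * 2.0449e-18)
= 2.6516e-19 J
= 1.6552 eV

1.6552


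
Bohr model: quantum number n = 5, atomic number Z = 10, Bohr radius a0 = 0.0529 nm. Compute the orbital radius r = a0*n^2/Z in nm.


r = a0 * n^2 / Z
= 0.0529 * 5^2 / 10
= 0.0529 * 25 / 10
= 0.1323 nm

0.1323


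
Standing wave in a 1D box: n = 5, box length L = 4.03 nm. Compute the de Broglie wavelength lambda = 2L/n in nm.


lambda = 2L / n
= 2 * 4.03 / 5
= 8.06 / 5
= 1.612 nm

1.612


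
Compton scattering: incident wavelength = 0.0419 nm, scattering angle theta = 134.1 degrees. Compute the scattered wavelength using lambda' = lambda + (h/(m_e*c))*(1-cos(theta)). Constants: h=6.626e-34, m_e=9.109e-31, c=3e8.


Compton wavelength: h/(m_e*c) = 2.4247e-12 m
d_lambda = 2.4247e-12 * (1 - cos(134.1 deg))
= 2.4247e-12 * 1.695913
= 4.1121e-12 m = 0.004112 nm
lambda' = 0.0419 + 0.004112
= 0.046012 nm

0.046012


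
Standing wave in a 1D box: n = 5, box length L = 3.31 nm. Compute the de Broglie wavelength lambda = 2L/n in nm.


lambda = 2L / n
= 2 * 3.31 / 5
= 6.62 / 5
= 1.324 nm

1.324


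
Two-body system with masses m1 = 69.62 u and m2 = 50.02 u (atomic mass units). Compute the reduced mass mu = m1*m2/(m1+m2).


mu = m1 * m2 / (m1 + m2)
= 69.62 * 50.02 / (69.62 + 50.02)
= 3482.3924 / 119.64
= 29.1073 u

29.1073


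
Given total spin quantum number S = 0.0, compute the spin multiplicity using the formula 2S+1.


Spin multiplicity = 2S + 1
= 2 * 0.0 + 1
= 0.0 + 1
= 1

1


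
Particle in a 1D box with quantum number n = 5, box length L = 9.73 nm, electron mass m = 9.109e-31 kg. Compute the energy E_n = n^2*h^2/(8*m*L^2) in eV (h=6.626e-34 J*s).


E = n^2 * h^2 / (8 * m * L^2)
= 5^2 * (6.626e-34)^2 / (8 * 9.109e-31 * (9.73e-9)^2)
= 25 * 4.3904e-67 / (8 * 9.109e-31 * 9.4673e-17)
= 1.5909e-20 J
= 0.0993 eV

0.0993


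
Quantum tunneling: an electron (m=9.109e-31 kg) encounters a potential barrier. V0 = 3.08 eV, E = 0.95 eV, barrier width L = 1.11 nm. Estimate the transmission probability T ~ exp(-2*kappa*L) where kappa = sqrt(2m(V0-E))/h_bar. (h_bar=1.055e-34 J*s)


V0 - E = 2.13 eV = 3.4123e-19 J
kappa = sqrt(2 * m * (V0-E)) / h_bar
= sqrt(2 * 9.109e-31 * 3.4123e-19) / 1.055e-34
= 7.4734e+09 /m
2*kappa*L = 2 * 7.4734e+09 * 1.11e-9
= 16.591
T = exp(-16.591) = 6.232050e-08

6.232050e-08


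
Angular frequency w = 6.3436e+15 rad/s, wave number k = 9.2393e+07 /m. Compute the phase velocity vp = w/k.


vp = w / k
= 6.3436e+15 / 9.2393e+07
= 6.8659e+07 m/s

6.8659e+07


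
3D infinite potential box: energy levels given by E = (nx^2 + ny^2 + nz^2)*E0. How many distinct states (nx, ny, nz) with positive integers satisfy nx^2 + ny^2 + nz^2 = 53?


Enumerate all (nx, ny, nz) with nx^2 + ny^2 + nz^2 = 53:
(1,4,6)
(1,6,4)
(4,1,6)
(4,6,1)
(6,1,4)
(6,4,1)
Total degeneracy = 6

6


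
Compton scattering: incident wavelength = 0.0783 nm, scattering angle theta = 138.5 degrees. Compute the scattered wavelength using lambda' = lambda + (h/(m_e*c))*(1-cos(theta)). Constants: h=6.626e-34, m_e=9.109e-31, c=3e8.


Compton wavelength: h/(m_e*c) = 2.4247e-12 m
d_lambda = 2.4247e-12 * (1 - cos(138.5 deg))
= 2.4247e-12 * 1.748956
= 4.2407e-12 m = 0.004241 nm
lambda' = 0.0783 + 0.004241
= 0.082541 nm

0.082541


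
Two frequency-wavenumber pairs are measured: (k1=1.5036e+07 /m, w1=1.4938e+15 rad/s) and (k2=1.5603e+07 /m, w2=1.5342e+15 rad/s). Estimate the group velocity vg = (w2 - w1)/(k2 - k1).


vg = (w2 - w1) / (k2 - k1)
= (1.5342e+15 - 1.4938e+15) / (1.5603e+07 - 1.5036e+07)
= 4.0400e+13 / 5.6700e+05
= 7.1252e+07 m/s

7.1252e+07


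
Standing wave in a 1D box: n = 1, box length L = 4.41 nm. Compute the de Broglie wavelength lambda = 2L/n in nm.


lambda = 2L / n
= 2 * 4.41 / 1
= 8.82 / 1
= 8.82 nm

8.82


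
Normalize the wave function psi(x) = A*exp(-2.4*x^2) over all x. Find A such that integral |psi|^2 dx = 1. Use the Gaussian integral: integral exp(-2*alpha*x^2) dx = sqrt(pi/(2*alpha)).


integral |psi|^2 dx = A^2 * sqrt(pi/(2*alpha)) = 1
A^2 = sqrt(2*alpha/pi)
= sqrt(2 * 2.4 / pi)
= 1.236077
A = sqrt(1.236077)
= 1.1118

1.1118


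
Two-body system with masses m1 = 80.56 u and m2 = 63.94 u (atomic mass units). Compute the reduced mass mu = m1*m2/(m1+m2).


mu = m1 * m2 / (m1 + m2)
= 80.56 * 63.94 / (80.56 + 63.94)
= 5151.0064 / 144.5
= 35.6471 u

35.6471


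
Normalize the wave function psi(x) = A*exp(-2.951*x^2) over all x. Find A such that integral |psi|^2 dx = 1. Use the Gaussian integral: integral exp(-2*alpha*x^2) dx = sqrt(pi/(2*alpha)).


integral |psi|^2 dx = A^2 * sqrt(pi/(2*alpha)) = 1
A^2 = sqrt(2*alpha/pi)
= sqrt(2 * 2.951 / pi)
= 1.370644
A = sqrt(1.370644)
= 1.1707

1.1707


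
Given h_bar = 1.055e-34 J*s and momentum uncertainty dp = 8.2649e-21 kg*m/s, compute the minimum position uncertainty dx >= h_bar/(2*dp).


dx = h_bar / (2 * dp)
= 1.055e-34 / (2 * 8.2649e-21)
= 1.055e-34 / 1.6530e-20
= 6.3824e-15 m

6.3824e-15


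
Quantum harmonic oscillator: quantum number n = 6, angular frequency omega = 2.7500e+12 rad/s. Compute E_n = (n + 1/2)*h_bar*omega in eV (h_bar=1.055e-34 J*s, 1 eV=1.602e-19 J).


E = (n + 1/2) * h_bar * omega
= (6 + 0.5) * 1.055e-34 * 2.7500e+12
= 6.5 * 2.9012e-22
= 1.8858e-21 J
= 0.0118 eV

0.0118


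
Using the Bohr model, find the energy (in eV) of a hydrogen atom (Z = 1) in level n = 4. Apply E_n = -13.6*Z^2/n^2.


E_n = -13.6 * Z^2 / n^2
= -13.6 * 1^2 / 4^2
= -13.6 * 1 / 16
= -0.85 eV

-0.85


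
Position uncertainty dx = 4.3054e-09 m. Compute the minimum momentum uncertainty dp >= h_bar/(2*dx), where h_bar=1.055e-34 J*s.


dp = h_bar / (2 * dx)
= 1.055e-34 / (2 * 4.3054e-09)
= 1.055e-34 / 8.6108e-09
= 1.2252e-26 kg*m/s

1.2252e-26


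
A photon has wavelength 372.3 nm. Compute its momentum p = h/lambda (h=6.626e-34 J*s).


p = h / lambda
= 6.626e-34 / (372.3e-9)
= 6.626e-34 / 3.7230e-07
= 1.7797e-27 kg*m/s

1.7797e-27


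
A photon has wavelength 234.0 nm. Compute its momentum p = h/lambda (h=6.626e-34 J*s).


p = h / lambda
= 6.626e-34 / (234.0e-9)
= 6.626e-34 / 2.3400e-07
= 2.8316e-27 kg*m/s

2.8316e-27


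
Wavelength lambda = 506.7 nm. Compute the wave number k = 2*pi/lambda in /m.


k = 2 * pi / lambda
= 6.2832 / (506.7e-9)
= 6.2832 / 5.0670e-07
= 1.2400e+07 /m

1.2400e+07


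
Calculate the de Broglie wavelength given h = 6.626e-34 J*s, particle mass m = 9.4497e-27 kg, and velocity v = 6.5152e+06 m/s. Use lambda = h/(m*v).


lambda = h / (m * v)
= 6.626e-34 / (9.4497e-27 * 6.5152e+06)
= 6.626e-34 / 6.1567e-20
= 1.0762e-14 m

1.0762e-14


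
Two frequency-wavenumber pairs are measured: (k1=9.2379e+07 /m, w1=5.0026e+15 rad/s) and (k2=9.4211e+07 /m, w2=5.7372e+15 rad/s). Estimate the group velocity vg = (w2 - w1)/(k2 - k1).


vg = (w2 - w1) / (k2 - k1)
= (5.7372e+15 - 5.0026e+15) / (9.4211e+07 - 9.2379e+07)
= 7.3460e+14 / 1.8320e+06
= 4.0098e+08 m/s

4.0098e+08


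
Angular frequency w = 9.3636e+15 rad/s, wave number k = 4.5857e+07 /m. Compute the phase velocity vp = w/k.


vp = w / k
= 9.3636e+15 / 4.5857e+07
= 2.0419e+08 m/s

2.0419e+08


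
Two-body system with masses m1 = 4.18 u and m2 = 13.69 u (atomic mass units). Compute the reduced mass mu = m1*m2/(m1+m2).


mu = m1 * m2 / (m1 + m2)
= 4.18 * 13.69 / (4.18 + 13.69)
= 57.2242 / 17.87
= 3.2022 u

3.2022


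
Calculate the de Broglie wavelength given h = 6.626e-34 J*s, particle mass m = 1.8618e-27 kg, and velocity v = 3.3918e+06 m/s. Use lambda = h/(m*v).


lambda = h / (m * v)
= 6.626e-34 / (1.8618e-27 * 3.3918e+06)
= 6.626e-34 / 6.3149e-21
= 1.0493e-13 m

1.0493e-13


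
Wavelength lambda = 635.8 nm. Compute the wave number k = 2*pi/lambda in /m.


k = 2 * pi / lambda
= 6.2832 / (635.8e-9)
= 6.2832 / 6.3580e-07
= 9.8823e+06 /m

9.8823e+06


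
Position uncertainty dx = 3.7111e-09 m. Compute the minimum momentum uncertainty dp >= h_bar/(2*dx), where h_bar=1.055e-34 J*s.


dp = h_bar / (2 * dx)
= 1.055e-34 / (2 * 3.7111e-09)
= 1.055e-34 / 7.4222e-09
= 1.4214e-26 kg*m/s

1.4214e-26


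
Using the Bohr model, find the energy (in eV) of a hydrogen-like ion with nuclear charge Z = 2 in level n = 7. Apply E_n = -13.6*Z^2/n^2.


E_n = -13.6 * Z^2 / n^2
= -13.6 * 2^2 / 7^2
= -13.6 * 4 / 49
= -1.1102 eV

-1.1102


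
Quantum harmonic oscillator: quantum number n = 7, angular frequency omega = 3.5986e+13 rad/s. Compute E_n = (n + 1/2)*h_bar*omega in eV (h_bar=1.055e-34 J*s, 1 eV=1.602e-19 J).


E = (n + 1/2) * h_bar * omega
= (7 + 0.5) * 1.055e-34 * 3.5986e+13
= 7.5 * 3.7965e-21
= 2.8474e-20 J
= 0.1777 eV

0.1777


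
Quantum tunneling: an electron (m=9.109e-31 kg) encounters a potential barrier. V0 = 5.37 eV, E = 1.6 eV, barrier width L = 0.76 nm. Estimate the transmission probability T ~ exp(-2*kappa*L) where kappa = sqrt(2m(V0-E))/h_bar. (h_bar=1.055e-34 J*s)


V0 - E = 3.77 eV = 6.0395e-19 J
kappa = sqrt(2 * m * (V0-E)) / h_bar
= sqrt(2 * 9.109e-31 * 6.0395e-19) / 1.055e-34
= 9.9426e+09 /m
2*kappa*L = 2 * 9.9426e+09 * 0.76e-9
= 15.1127
T = exp(-15.1127) = 2.732860e-07

2.732860e-07


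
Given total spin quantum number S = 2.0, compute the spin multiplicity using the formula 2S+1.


Spin multiplicity = 2S + 1
= 2 * 2.0 + 1
= 4.0 + 1
= 5

5


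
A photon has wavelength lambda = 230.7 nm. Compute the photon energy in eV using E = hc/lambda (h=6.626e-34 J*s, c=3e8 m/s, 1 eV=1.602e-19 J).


E = hc / lambda
= (6.626e-34)(3e8) / (230.7e-9)
= 1.9878e-25 / 2.3070e-07
= 8.6164e-19 J
Converting to eV: 8.6164e-19 / 1.602e-19
= 5.3785 eV

5.3785


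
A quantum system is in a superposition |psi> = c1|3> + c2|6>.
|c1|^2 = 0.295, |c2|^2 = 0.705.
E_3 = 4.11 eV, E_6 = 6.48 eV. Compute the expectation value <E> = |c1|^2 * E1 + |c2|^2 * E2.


<E> = |c1|^2 * E1 + |c2|^2 * E2
= 0.295 * 4.11 + 0.705 * 6.48
= 1.2125 + 4.5684
= 5.7809 eV

5.7809


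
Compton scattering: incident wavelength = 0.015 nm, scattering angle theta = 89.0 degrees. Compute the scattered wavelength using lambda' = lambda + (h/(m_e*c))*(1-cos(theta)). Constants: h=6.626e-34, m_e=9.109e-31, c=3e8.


Compton wavelength: h/(m_e*c) = 2.4247e-12 m
d_lambda = 2.4247e-12 * (1 - cos(89.0 deg))
= 2.4247e-12 * 0.982548
= 2.3824e-12 m = 0.002382 nm
lambda' = 0.015 + 0.002382
= 0.017382 nm

0.017382


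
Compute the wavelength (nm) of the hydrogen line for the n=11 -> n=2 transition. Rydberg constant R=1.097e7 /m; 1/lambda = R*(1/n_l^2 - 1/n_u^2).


1/lambda = R * (1/n_l^2 - 1/n_u^2)
= 1.097e7 * (1/2^2 - 1/11^2)
= 1.097e7 * (0.25 - 0.008264)
= 1.097e7 * 0.241736
= 2.6518e+06 /m
lambda = 1 / 2.6518e+06 = 377.0968 nm

377.0968


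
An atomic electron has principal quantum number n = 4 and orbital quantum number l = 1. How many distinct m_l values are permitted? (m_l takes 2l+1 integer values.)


m_l ranges from -l to +l in integer steps
So m_l goes from -1 to +1
Count = 2l + 1 = 2*1 + 1
= 3

3


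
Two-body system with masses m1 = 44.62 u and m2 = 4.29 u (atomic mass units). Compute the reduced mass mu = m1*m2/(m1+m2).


mu = m1 * m2 / (m1 + m2)
= 44.62 * 4.29 / (44.62 + 4.29)
= 191.4198 / 48.91
= 3.9137 u

3.9137


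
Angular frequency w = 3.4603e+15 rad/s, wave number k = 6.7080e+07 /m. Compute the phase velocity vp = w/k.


vp = w / k
= 3.4603e+15 / 6.7080e+07
= 5.1585e+07 m/s

5.1585e+07


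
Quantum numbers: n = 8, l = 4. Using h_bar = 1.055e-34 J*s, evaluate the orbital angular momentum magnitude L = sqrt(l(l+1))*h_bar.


L = sqrt(l*(l+1)) * h_bar
= sqrt(4 * 5) * 1.055e-34
= sqrt(20) * 1.055e-34
= 4.4721 * 1.055e-34
= 4.7181e-34 J*s

4.7181e-34


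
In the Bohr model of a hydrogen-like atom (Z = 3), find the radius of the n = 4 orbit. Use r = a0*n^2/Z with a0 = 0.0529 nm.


r = a0 * n^2 / Z
= 0.0529 * 4^2 / 3
= 0.0529 * 16 / 3
= 0.2821 nm

0.2821


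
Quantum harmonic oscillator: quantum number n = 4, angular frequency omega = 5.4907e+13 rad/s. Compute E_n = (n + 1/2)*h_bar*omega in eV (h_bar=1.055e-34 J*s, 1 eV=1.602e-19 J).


E = (n + 1/2) * h_bar * omega
= (4 + 0.5) * 1.055e-34 * 5.4907e+13
= 4.5 * 5.7927e-21
= 2.6067e-20 J
= 0.1627 eV

0.1627


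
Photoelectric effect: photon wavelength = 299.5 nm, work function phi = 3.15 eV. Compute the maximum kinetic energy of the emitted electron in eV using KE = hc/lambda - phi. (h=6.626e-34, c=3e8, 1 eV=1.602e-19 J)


E_photon = hc / lambda
= (6.626e-34)(3e8) / (299.5e-9)
= 6.6371e-19 J
= 4.143 eV
KE = E_photon - phi
= 4.143 - 3.15
= 0.993 eV

0.993


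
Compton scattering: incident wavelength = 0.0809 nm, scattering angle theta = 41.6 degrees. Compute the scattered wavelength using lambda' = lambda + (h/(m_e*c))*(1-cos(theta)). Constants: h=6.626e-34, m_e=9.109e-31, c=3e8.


Compton wavelength: h/(m_e*c) = 2.4247e-12 m
d_lambda = 2.4247e-12 * (1 - cos(41.6 deg))
= 2.4247e-12 * 0.252202
= 6.1152e-13 m = 0.000612 nm
lambda' = 0.0809 + 0.000612
= 0.081512 nm

0.081512


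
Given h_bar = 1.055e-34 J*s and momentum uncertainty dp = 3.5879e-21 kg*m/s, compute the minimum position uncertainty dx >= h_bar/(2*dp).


dx = h_bar / (2 * dp)
= 1.055e-34 / (2 * 3.5879e-21)
= 1.055e-34 / 7.1758e-21
= 1.4702e-14 m

1.4702e-14


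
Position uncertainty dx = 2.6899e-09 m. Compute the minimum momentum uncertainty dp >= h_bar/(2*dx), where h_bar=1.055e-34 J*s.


dp = h_bar / (2 * dx)
= 1.055e-34 / (2 * 2.6899e-09)
= 1.055e-34 / 5.3798e-09
= 1.9610e-26 kg*m/s

1.9610e-26


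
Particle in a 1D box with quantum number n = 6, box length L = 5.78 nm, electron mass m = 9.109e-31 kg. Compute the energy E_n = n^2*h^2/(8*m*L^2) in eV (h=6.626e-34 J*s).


E = n^2 * h^2 / (8 * m * L^2)
= 6^2 * (6.626e-34)^2 / (8 * 9.109e-31 * (5.78e-9)^2)
= 36 * 4.3904e-67 / (8 * 9.109e-31 * 3.3408e-17)
= 6.4922e-20 J
= 0.4053 eV

0.4053


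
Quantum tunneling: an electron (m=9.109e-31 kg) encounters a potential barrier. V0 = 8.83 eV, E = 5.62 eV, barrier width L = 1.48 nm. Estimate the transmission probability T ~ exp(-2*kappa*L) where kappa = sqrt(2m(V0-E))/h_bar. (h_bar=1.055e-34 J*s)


V0 - E = 3.21 eV = 5.1424e-19 J
kappa = sqrt(2 * m * (V0-E)) / h_bar
= sqrt(2 * 9.109e-31 * 5.1424e-19) / 1.055e-34
= 9.1745e+09 /m
2*kappa*L = 2 * 9.1745e+09 * 1.48e-9
= 27.1565
T = exp(-27.1565) = 1.607287e-12

1.607287e-12


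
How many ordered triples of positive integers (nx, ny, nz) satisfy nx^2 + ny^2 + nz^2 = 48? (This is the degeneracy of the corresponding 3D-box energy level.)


Enumerate all (nx, ny, nz) with nx^2 + ny^2 + nz^2 = 48:
(4,4,4)
Total degeneracy = 1

1


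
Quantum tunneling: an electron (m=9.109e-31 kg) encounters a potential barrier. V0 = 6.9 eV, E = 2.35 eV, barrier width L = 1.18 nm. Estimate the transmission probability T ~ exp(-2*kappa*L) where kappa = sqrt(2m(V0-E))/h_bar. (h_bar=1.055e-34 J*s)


V0 - E = 4.55 eV = 7.2891e-19 J
kappa = sqrt(2 * m * (V0-E)) / h_bar
= sqrt(2 * 9.109e-31 * 7.2891e-19) / 1.055e-34
= 1.0923e+10 /m
2*kappa*L = 2 * 1.0923e+10 * 1.18e-9
= 25.7779
T = exp(-25.7779) = 6.379961e-12

6.379961e-12


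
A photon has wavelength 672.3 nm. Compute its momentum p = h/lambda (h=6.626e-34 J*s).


p = h / lambda
= 6.626e-34 / (672.3e-9)
= 6.626e-34 / 6.7230e-07
= 9.8557e-28 kg*m/s

9.8557e-28


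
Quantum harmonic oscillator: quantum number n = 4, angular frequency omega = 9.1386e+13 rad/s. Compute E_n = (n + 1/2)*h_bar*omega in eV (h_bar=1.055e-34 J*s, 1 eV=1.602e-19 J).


E = (n + 1/2) * h_bar * omega
= (4 + 0.5) * 1.055e-34 * 9.1386e+13
= 4.5 * 9.6412e-21
= 4.3386e-20 J
= 0.2708 eV

0.2708


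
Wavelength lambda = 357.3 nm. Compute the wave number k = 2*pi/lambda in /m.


k = 2 * pi / lambda
= 6.2832 / (357.3e-9)
= 6.2832 / 3.5730e-07
= 1.7585e+07 /m

1.7585e+07


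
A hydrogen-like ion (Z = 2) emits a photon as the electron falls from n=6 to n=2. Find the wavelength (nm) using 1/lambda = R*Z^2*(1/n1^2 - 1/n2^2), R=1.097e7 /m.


1/lambda = R * Z^2 * (1/n1^2 - 1/n2^2)
= 1.097e7 * 2^2 * (1/2^2 - 1/6^2)
= 1.097e7 * 4 * (0.25 - 0.027778)
= 9.7511e+06 /m
lambda = 1 / 9.7511e+06
= 102.5524 nm

102.5524


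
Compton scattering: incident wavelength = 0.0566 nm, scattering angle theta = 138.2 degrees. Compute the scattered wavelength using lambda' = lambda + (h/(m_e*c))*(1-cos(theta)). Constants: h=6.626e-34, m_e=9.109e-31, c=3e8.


Compton wavelength: h/(m_e*c) = 2.4247e-12 m
d_lambda = 2.4247e-12 * (1 - cos(138.2 deg))
= 2.4247e-12 * 1.745476
= 4.2323e-12 m = 0.004232 nm
lambda' = 0.0566 + 0.004232
= 0.060832 nm

0.060832


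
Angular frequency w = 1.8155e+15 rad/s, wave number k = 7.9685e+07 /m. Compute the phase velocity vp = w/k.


vp = w / k
= 1.8155e+15 / 7.9685e+07
= 2.2783e+07 m/s

2.2783e+07


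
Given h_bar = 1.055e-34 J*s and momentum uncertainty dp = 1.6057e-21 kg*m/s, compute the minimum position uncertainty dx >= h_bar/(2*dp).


dx = h_bar / (2 * dp)
= 1.055e-34 / (2 * 1.6057e-21)
= 1.055e-34 / 3.2114e-21
= 3.2852e-14 m

3.2852e-14


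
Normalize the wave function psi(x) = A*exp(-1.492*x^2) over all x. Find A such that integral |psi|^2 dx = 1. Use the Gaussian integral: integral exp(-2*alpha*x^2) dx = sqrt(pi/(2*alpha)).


integral |psi|^2 dx = A^2 * sqrt(pi/(2*alpha)) = 1
A^2 = sqrt(2*alpha/pi)
= sqrt(2 * 1.492 / pi)
= 0.974596
A = sqrt(0.974596)
= 0.9872

0.9872


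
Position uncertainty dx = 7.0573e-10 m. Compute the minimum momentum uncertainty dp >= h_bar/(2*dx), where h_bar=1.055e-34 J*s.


dp = h_bar / (2 * dx)
= 1.055e-34 / (2 * 7.0573e-10)
= 1.055e-34 / 1.4115e-09
= 7.4745e-26 kg*m/s

7.4745e-26


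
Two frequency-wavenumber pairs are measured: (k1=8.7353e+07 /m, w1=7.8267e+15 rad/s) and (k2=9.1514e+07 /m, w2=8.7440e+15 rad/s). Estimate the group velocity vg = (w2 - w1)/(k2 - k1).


vg = (w2 - w1) / (k2 - k1)
= (8.7440e+15 - 7.8267e+15) / (9.1514e+07 - 8.7353e+07)
= 9.1730e+14 / 4.1610e+06
= 2.2045e+08 m/s

2.2045e+08


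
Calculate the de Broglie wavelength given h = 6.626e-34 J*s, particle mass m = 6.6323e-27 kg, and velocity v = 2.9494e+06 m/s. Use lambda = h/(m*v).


lambda = h / (m * v)
= 6.626e-34 / (6.6323e-27 * 2.9494e+06)
= 6.626e-34 / 1.9561e-20
= 3.3873e-14 m

3.3873e-14


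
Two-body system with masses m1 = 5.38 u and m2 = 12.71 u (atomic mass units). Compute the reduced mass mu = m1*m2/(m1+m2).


mu = m1 * m2 / (m1 + m2)
= 5.38 * 12.71 / (5.38 + 12.71)
= 68.3798 / 18.09
= 3.78 u

3.78


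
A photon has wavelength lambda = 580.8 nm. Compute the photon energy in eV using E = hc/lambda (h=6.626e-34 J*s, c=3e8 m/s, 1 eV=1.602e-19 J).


E = hc / lambda
= (6.626e-34)(3e8) / (580.8e-9)
= 1.9878e-25 / 5.8080e-07
= 3.4225e-19 J
Converting to eV: 3.4225e-19 / 1.602e-19
= 2.1364 eV

2.1364


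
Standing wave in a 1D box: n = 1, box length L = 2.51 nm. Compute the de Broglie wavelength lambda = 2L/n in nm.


lambda = 2L / n
= 2 * 2.51 / 1
= 5.02 / 1
= 5.02 nm

5.02


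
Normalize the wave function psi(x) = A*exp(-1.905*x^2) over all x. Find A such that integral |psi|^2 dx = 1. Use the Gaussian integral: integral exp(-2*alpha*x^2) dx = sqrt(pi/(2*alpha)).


integral |psi|^2 dx = A^2 * sqrt(pi/(2*alpha)) = 1
A^2 = sqrt(2*alpha/pi)
= sqrt(2 * 1.905 / pi)
= 1.101254
A = sqrt(1.101254)
= 1.0494

1.0494


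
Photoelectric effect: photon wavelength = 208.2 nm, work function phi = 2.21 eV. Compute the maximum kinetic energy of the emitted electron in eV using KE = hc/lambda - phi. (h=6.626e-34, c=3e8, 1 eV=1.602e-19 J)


E_photon = hc / lambda
= (6.626e-34)(3e8) / (208.2e-9)
= 9.5476e-19 J
= 5.9598 eV
KE = E_photon - phi
= 5.9598 - 2.21
= 3.7498 eV

3.7498


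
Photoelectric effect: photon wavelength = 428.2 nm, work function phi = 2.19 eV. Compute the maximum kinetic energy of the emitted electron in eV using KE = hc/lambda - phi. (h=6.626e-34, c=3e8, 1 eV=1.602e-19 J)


E_photon = hc / lambda
= (6.626e-34)(3e8) / (428.2e-9)
= 4.6422e-19 J
= 2.8978 eV
KE = E_photon - phi
= 2.8978 - 2.19
= 0.7078 eV

0.7078


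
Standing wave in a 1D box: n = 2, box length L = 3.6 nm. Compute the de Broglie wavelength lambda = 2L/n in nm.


lambda = 2L / n
= 2 * 3.6 / 2
= 7.2 / 2
= 3.6 nm

3.6


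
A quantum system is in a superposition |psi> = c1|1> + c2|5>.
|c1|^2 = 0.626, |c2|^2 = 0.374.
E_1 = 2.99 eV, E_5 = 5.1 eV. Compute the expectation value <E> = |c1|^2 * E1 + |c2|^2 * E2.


<E> = |c1|^2 * E1 + |c2|^2 * E2
= 0.626 * 2.99 + 0.374 * 5.1
= 1.8717 + 1.9074
= 3.7791 eV

3.7791


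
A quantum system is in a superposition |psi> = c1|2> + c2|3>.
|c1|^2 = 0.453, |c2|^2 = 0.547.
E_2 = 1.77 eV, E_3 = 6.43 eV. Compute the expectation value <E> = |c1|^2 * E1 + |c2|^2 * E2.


<E> = |c1|^2 * E1 + |c2|^2 * E2
= 0.453 * 1.77 + 0.547 * 6.43
= 0.8018 + 3.5172
= 4.319 eV

4.319


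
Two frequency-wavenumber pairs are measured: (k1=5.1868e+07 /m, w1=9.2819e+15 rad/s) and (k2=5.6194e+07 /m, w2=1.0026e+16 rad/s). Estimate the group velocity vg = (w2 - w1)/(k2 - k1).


vg = (w2 - w1) / (k2 - k1)
= (1.0026e+16 - 9.2819e+15) / (5.6194e+07 - 5.1868e+07)
= 7.4410e+14 / 4.3260e+06
= 1.7201e+08 m/s

1.7201e+08


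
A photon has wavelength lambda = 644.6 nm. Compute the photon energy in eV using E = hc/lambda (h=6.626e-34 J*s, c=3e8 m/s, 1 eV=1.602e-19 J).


E = hc / lambda
= (6.626e-34)(3e8) / (644.6e-9)
= 1.9878e-25 / 6.4460e-07
= 3.0838e-19 J
Converting to eV: 3.0838e-19 / 1.602e-19
= 1.925 eV

1.925


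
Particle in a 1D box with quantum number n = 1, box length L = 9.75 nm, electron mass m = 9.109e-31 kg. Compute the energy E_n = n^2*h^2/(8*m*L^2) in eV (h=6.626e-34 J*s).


E = n^2 * h^2 / (8 * m * L^2)
= 1^2 * (6.626e-34)^2 / (8 * 9.109e-31 * (9.75e-9)^2)
= 1 * 4.3904e-67 / (8 * 9.109e-31 * 9.5063e-17)
= 6.3377e-22 J
= 0.004 eV

0.004


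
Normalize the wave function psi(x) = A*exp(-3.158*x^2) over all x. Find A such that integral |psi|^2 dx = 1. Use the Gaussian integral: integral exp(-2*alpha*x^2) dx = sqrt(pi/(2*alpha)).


integral |psi|^2 dx = A^2 * sqrt(pi/(2*alpha)) = 1
A^2 = sqrt(2*alpha/pi)
= sqrt(2 * 3.158 / pi)
= 1.417902
A = sqrt(1.417902)
= 1.1908

1.1908


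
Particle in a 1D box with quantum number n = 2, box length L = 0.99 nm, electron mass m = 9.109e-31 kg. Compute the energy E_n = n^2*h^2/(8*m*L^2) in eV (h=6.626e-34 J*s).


E = n^2 * h^2 / (8 * m * L^2)
= 2^2 * (6.626e-34)^2 / (8 * 9.109e-31 * (0.99e-9)^2)
= 4 * 4.3904e-67 / (8 * 9.109e-31 * 9.8010e-19)
= 2.4588e-19 J
= 1.5349 eV

1.5349


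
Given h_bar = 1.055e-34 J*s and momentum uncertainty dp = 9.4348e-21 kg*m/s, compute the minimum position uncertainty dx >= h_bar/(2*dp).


dx = h_bar / (2 * dp)
= 1.055e-34 / (2 * 9.4348e-21)
= 1.055e-34 / 1.8870e-20
= 5.5910e-15 m

5.5910e-15


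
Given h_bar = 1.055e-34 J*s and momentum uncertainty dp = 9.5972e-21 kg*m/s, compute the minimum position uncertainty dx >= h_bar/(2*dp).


dx = h_bar / (2 * dp)
= 1.055e-34 / (2 * 9.5972e-21)
= 1.055e-34 / 1.9194e-20
= 5.4964e-15 m

5.4964e-15


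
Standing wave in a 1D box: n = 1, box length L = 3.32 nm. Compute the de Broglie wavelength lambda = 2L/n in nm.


lambda = 2L / n
= 2 * 3.32 / 1
= 6.64 / 1
= 6.64 nm

6.64


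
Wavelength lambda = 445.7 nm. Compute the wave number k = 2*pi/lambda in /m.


k = 2 * pi / lambda
= 6.2832 / (445.7e-9)
= 6.2832 / 4.4570e-07
= 1.4097e+07 /m

1.4097e+07


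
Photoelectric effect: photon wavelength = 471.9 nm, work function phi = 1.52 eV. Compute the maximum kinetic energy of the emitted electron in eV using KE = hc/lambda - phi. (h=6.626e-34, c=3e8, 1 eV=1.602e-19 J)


E_photon = hc / lambda
= (6.626e-34)(3e8) / (471.9e-9)
= 4.2123e-19 J
= 2.6294 eV
KE = E_photon - phi
= 2.6294 - 1.52
= 1.1094 eV

1.1094


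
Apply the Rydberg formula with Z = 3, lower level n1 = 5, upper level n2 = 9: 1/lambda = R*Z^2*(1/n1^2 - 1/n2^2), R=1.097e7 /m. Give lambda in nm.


1/lambda = R * Z^2 * (1/n1^2 - 1/n2^2)
= 1.097e7 * 3^2 * (1/5^2 - 1/9^2)
= 1.097e7 * 9 * (0.04 - 0.012346)
= 2.7303e+06 /m
lambda = 1 / 2.7303e+06
= 366.2586 nm

366.2586


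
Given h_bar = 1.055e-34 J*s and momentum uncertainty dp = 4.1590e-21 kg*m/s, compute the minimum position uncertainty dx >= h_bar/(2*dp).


dx = h_bar / (2 * dp)
= 1.055e-34 / (2 * 4.1590e-21)
= 1.055e-34 / 8.3180e-21
= 1.2683e-14 m

1.2683e-14


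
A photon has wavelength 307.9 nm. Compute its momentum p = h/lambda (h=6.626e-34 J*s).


p = h / lambda
= 6.626e-34 / (307.9e-9)
= 6.626e-34 / 3.0790e-07
= 2.1520e-27 kg*m/s

2.1520e-27


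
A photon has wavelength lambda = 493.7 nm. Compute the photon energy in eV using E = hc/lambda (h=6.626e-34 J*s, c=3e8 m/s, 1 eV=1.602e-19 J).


E = hc / lambda
= (6.626e-34)(3e8) / (493.7e-9)
= 1.9878e-25 / 4.9370e-07
= 4.0263e-19 J
Converting to eV: 4.0263e-19 / 1.602e-19
= 2.5133 eV

2.5133


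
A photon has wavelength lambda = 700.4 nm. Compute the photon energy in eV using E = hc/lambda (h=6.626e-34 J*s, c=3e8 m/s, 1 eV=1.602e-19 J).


E = hc / lambda
= (6.626e-34)(3e8) / (700.4e-9)
= 1.9878e-25 / 7.0040e-07
= 2.8381e-19 J
Converting to eV: 2.8381e-19 / 1.602e-19
= 1.7716 eV

1.7716


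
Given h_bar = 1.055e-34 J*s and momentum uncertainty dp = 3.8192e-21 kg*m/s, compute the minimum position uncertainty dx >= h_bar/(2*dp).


dx = h_bar / (2 * dp)
= 1.055e-34 / (2 * 3.8192e-21)
= 1.055e-34 / 7.6384e-21
= 1.3812e-14 m

1.3812e-14


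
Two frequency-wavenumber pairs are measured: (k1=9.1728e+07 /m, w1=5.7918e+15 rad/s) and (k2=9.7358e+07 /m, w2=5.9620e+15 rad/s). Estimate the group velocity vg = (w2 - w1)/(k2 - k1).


vg = (w2 - w1) / (k2 - k1)
= (5.9620e+15 - 5.7918e+15) / (9.7358e+07 - 9.1728e+07)
= 1.7020e+14 / 5.6300e+06
= 3.0231e+07 m/s

3.0231e+07


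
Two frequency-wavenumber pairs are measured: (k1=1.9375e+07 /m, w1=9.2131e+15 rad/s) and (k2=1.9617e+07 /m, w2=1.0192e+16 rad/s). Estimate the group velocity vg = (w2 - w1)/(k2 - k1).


vg = (w2 - w1) / (k2 - k1)
= (1.0192e+16 - 9.2131e+15) / (1.9617e+07 - 1.9375e+07)
= 9.7890e+14 / 2.4200e+05
= 4.0450e+09 m/s

4.0450e+09


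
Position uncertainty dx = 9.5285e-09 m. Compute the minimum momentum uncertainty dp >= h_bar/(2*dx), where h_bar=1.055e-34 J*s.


dp = h_bar / (2 * dx)
= 1.055e-34 / (2 * 9.5285e-09)
= 1.055e-34 / 1.9057e-08
= 5.5360e-27 kg*m/s

5.5360e-27


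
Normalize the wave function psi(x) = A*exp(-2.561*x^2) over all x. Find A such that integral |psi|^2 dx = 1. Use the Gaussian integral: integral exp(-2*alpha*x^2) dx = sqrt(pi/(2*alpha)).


integral |psi|^2 dx = A^2 * sqrt(pi/(2*alpha)) = 1
A^2 = sqrt(2*alpha/pi)
= sqrt(2 * 2.561 / pi)
= 1.276865
A = sqrt(1.276865)
= 1.13

1.13


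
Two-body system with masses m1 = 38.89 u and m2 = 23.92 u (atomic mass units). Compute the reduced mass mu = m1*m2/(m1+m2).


mu = m1 * m2 / (m1 + m2)
= 38.89 * 23.92 / (38.89 + 23.92)
= 930.2488 / 62.81
= 14.8105 u

14.8105


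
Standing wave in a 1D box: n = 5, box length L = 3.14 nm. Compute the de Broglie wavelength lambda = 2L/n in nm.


lambda = 2L / n
= 2 * 3.14 / 5
= 6.28 / 5
= 1.256 nm

1.256


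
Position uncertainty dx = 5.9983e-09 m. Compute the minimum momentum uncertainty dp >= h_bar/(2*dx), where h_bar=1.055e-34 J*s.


dp = h_bar / (2 * dx)
= 1.055e-34 / (2 * 5.9983e-09)
= 1.055e-34 / 1.1997e-08
= 8.7942e-27 kg*m/s

8.7942e-27


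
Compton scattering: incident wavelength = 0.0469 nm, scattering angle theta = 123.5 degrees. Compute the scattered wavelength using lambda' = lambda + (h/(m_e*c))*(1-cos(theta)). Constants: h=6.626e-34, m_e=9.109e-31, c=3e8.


Compton wavelength: h/(m_e*c) = 2.4247e-12 m
d_lambda = 2.4247e-12 * (1 - cos(123.5 deg))
= 2.4247e-12 * 1.551937
= 3.7630e-12 m = 0.003763 nm
lambda' = 0.0469 + 0.003763
= 0.050663 nm

0.050663


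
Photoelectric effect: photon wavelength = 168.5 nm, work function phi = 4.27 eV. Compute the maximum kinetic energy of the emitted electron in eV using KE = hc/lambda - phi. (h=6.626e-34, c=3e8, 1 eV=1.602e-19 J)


E_photon = hc / lambda
= (6.626e-34)(3e8) / (168.5e-9)
= 1.1797e-18 J
= 7.3639 eV
KE = E_photon - phi
= 7.3639 - 4.27
= 3.0939 eV

3.0939


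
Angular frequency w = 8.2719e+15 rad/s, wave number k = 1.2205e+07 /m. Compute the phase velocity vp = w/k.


vp = w / k
= 8.2719e+15 / 1.2205e+07
= 6.7775e+08 m/s

6.7775e+08


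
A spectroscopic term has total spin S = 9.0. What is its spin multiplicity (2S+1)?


Spin multiplicity = 2S + 1
= 2 * 9.0 + 1
= 18.0 + 1
= 19

19


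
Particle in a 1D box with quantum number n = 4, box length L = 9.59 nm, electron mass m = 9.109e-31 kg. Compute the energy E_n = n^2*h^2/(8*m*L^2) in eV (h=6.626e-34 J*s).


E = n^2 * h^2 / (8 * m * L^2)
= 4^2 * (6.626e-34)^2 / (8 * 9.109e-31 * (9.59e-9)^2)
= 16 * 4.3904e-67 / (8 * 9.109e-31 * 9.1968e-17)
= 1.0482e-20 J
= 0.0654 eV

0.0654


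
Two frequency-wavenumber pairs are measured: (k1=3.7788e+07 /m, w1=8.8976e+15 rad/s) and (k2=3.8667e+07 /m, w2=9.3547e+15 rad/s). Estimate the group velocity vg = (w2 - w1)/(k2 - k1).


vg = (w2 - w1) / (k2 - k1)
= (9.3547e+15 - 8.8976e+15) / (3.8667e+07 - 3.7788e+07)
= 4.5710e+14 / 8.7900e+05
= 5.2002e+08 m/s

5.2002e+08


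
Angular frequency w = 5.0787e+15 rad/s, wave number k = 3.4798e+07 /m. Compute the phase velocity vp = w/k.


vp = w / k
= 5.0787e+15 / 3.4798e+07
= 1.4595e+08 m/s

1.4595e+08


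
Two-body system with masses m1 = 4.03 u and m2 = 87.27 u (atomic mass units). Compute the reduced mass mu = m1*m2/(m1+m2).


mu = m1 * m2 / (m1 + m2)
= 4.03 * 87.27 / (4.03 + 87.27)
= 351.6981 / 91.3
= 3.8521 u

3.8521


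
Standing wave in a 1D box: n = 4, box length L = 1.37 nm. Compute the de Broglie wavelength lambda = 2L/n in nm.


lambda = 2L / n
= 2 * 1.37 / 4
= 2.74 / 4
= 0.685 nm

0.685


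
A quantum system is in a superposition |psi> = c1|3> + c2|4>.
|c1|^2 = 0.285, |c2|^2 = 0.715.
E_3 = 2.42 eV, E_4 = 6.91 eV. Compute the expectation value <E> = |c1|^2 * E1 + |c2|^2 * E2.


<E> = |c1|^2 * E1 + |c2|^2 * E2
= 0.285 * 2.42 + 0.715 * 6.91
= 0.6897 + 4.9406
= 5.6303 eV

5.6303


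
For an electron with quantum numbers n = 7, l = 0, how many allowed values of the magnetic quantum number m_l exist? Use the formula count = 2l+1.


m_l ranges from -l to +l in integer steps
So m_l goes from -0 to +0
Count = 2l + 1 = 2*0 + 1
= 1

1


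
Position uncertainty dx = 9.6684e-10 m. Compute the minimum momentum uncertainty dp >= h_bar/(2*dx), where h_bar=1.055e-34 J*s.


dp = h_bar / (2 * dx)
= 1.055e-34 / (2 * 9.6684e-10)
= 1.055e-34 / 1.9337e-09
= 5.4559e-26 kg*m/s

5.4559e-26


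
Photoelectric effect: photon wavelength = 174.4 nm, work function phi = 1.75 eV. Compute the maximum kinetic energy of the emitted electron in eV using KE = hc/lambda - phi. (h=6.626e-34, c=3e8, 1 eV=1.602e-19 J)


E_photon = hc / lambda
= (6.626e-34)(3e8) / (174.4e-9)
= 1.1398e-18 J
= 7.1148 eV
KE = E_photon - phi
= 7.1148 - 1.75
= 5.3648 eV

5.3648


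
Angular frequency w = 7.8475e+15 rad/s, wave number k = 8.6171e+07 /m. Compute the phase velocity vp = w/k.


vp = w / k
= 7.8475e+15 / 8.6171e+07
= 9.1069e+07 m/s

9.1069e+07


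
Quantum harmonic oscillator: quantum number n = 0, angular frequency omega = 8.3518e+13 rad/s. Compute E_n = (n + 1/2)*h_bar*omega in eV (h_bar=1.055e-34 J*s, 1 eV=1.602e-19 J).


E = (n + 1/2) * h_bar * omega
= (0 + 0.5) * 1.055e-34 * 8.3518e+13
= 0.5 * 8.8111e-21
= 4.4056e-21 J
= 0.0275 eV

0.0275


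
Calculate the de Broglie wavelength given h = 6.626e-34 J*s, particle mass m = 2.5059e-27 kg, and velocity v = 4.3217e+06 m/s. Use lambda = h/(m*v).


lambda = h / (m * v)
= 6.626e-34 / (2.5059e-27 * 4.3217e+06)
= 6.626e-34 / 1.0830e-20
= 6.1183e-14 m

6.1183e-14


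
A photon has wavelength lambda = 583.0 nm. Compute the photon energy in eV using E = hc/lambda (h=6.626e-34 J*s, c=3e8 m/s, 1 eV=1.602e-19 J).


E = hc / lambda
= (6.626e-34)(3e8) / (583.0e-9)
= 1.9878e-25 / 5.8300e-07
= 3.4096e-19 J
Converting to eV: 3.4096e-19 / 1.602e-19
= 2.1283 eV

2.1283


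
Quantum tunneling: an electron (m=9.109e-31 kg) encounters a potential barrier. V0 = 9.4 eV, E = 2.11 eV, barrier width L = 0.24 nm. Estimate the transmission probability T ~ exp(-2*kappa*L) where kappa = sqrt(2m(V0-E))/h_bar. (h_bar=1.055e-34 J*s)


V0 - E = 7.29 eV = 1.1679e-18 J
kappa = sqrt(2 * m * (V0-E)) / h_bar
= sqrt(2 * 9.109e-31 * 1.1679e-18) / 1.055e-34
= 1.3826e+10 /m
2*kappa*L = 2 * 1.3826e+10 * 0.24e-9
= 6.6364
T = exp(-6.6364) = 1.311709e-03

1.311709e-03


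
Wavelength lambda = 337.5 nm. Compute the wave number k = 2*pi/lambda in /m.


k = 2 * pi / lambda
= 6.2832 / (337.5e-9)
= 6.2832 / 3.3750e-07
= 1.8617e+07 /m

1.8617e+07


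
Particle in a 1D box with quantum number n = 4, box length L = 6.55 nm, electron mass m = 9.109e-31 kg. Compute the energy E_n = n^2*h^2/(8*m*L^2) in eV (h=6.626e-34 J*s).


E = n^2 * h^2 / (8 * m * L^2)
= 4^2 * (6.626e-34)^2 / (8 * 9.109e-31 * (6.55e-9)^2)
= 16 * 4.3904e-67 / (8 * 9.109e-31 * 4.2902e-17)
= 2.2469e-20 J
= 0.1403 eV

0.1403


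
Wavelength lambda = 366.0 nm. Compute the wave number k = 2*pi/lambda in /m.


k = 2 * pi / lambda
= 6.2832 / (366.0e-9)
= 6.2832 / 3.6600e-07
= 1.7167e+07 /m

1.7167e+07


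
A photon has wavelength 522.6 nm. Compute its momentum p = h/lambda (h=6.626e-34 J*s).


p = h / lambda
= 6.626e-34 / (522.6e-9)
= 6.626e-34 / 5.2260e-07
= 1.2679e-27 kg*m/s

1.2679e-27


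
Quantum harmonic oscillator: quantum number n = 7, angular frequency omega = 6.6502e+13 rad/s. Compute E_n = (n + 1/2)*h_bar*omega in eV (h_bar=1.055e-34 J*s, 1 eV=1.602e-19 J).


E = (n + 1/2) * h_bar * omega
= (7 + 0.5) * 1.055e-34 * 6.6502e+13
= 7.5 * 7.0160e-21
= 5.2620e-20 J
= 0.3285 eV

0.3285


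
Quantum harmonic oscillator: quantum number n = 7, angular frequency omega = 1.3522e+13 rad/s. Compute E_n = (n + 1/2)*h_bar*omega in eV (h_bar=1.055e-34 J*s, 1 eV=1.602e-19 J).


E = (n + 1/2) * h_bar * omega
= (7 + 0.5) * 1.055e-34 * 1.3522e+13
= 7.5 * 1.4266e-21
= 1.0699e-20 J
= 0.0668 eV

0.0668


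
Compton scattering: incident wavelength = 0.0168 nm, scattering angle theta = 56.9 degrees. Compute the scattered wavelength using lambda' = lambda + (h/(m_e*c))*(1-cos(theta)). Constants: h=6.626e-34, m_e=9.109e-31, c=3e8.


Compton wavelength: h/(m_e*c) = 2.4247e-12 m
d_lambda = 2.4247e-12 * (1 - cos(56.9 deg))
= 2.4247e-12 * 0.453898
= 1.1006e-12 m = 0.001101 nm
lambda' = 0.0168 + 0.001101
= 0.017901 nm

0.017901


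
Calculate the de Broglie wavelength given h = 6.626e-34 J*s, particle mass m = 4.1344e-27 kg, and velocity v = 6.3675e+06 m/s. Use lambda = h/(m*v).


lambda = h / (m * v)
= 6.626e-34 / (4.1344e-27 * 6.3675e+06)
= 6.626e-34 / 2.6326e-20
= 2.5169e-14 m

2.5169e-14


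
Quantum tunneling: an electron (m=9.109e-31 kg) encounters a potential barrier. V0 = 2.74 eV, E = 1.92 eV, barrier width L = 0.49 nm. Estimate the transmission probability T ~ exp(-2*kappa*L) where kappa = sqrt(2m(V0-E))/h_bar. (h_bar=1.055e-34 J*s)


V0 - E = 0.82 eV = 1.3136e-19 J
kappa = sqrt(2 * m * (V0-E)) / h_bar
= sqrt(2 * 9.109e-31 * 1.3136e-19) / 1.055e-34
= 4.6370e+09 /m
2*kappa*L = 2 * 4.6370e+09 * 0.49e-9
= 4.5442
T = exp(-4.5442) = 1.062815e-02

1.062815e-02


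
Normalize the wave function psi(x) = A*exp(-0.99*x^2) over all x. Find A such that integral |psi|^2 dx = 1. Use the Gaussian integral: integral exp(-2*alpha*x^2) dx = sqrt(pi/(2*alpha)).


integral |psi|^2 dx = A^2 * sqrt(pi/(2*alpha)) = 1
A^2 = sqrt(2*alpha/pi)
= sqrt(2 * 0.99 / pi)
= 0.793885
A = sqrt(0.793885)
= 0.891

0.891


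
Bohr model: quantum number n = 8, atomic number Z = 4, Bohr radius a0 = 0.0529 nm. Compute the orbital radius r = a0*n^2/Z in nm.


r = a0 * n^2 / Z
= 0.0529 * 8^2 / 4
= 0.0529 * 64 / 4
= 0.8464 nm

0.8464


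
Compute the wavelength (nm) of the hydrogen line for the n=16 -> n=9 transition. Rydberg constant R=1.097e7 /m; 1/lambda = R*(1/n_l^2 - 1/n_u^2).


1/lambda = R * (1/n_l^2 - 1/n_u^2)
= 1.097e7 * (1/9^2 - 1/16^2)
= 1.097e7 * (0.012346 - 0.003906)
= 1.097e7 * 0.008439
= 9.2581e+04 /m
lambda = 1 / 9.2581e+04 = 10801.4064 nm

10801.4064


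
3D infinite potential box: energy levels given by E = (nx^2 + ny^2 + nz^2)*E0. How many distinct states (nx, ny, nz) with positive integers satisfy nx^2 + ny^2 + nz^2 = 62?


Enumerate all (nx, ny, nz) with nx^2 + ny^2 + nz^2 = 62:
(1,5,6)
(1,6,5)
(2,3,7)
(2,7,3)
(3,2,7)
(3,7,2)
(5,1,6)
(5,6,1)
(6,1,5)
(6,5,1)
(7,2,3)
(7,3,2)
Total degeneracy = 12

12


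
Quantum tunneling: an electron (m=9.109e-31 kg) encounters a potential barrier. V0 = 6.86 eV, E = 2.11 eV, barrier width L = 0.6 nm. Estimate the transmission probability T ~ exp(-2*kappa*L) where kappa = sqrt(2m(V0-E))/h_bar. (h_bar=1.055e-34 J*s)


V0 - E = 4.75 eV = 7.6095e-19 J
kappa = sqrt(2 * m * (V0-E)) / h_bar
= sqrt(2 * 9.109e-31 * 7.6095e-19) / 1.055e-34
= 1.1160e+10 /m
2*kappa*L = 2 * 1.1160e+10 * 0.6e-9
= 13.3924
T = exp(-13.3924) = 1.526760e-06

1.526760e-06


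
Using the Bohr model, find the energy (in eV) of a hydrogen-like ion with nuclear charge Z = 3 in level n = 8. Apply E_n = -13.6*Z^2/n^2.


E_n = -13.6 * Z^2 / n^2
= -13.6 * 3^2 / 8^2
= -13.6 * 9 / 64
= -1.9125 eV

-1.9125


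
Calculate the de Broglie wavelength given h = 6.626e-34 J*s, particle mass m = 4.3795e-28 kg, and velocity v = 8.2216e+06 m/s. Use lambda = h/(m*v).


lambda = h / (m * v)
= 6.626e-34 / (4.3795e-28 * 8.2216e+06)
= 6.626e-34 / 3.6006e-21
= 1.8402e-13 m

1.8402e-13


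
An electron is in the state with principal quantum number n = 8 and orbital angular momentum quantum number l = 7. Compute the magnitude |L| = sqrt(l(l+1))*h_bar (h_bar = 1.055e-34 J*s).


L = sqrt(l*(l+1)) * h_bar
= sqrt(7 * 8) * 1.055e-34
= sqrt(56) * 1.055e-34
= 7.4833 * 1.055e-34
= 7.8949e-34 J*s

7.8949e-34
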